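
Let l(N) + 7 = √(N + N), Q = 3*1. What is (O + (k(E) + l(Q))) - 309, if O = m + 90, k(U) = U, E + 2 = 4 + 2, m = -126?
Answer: -348 + √6 ≈ -345.55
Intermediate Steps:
Q = 3
E = 4 (E = -2 + (4 + 2) = -2 + 6 = 4)
O = -36 (O = -126 + 90 = -36)
l(N) = -7 + √2*√N (l(N) = -7 + √(N + N) = -7 + √(2*N) = -7 + √2*√N)
(O + (k(E) + l(Q))) - 309 = (-36 + (4 + (-7 + √2*√3))) - 309 = (-36 + (4 + (-7 + √6))) - 309 = (-36 + (-3 + √6)) - 309 = (-39 + √6) - 309 = -348 + √6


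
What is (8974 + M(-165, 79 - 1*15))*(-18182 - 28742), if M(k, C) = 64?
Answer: -424099112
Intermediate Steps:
(8974 + M(-165, 79 - 1*15))*(-18182 - 28742) = (8974 + 64)*(-18182 - 28742) = 9038*(-46924) = -424099112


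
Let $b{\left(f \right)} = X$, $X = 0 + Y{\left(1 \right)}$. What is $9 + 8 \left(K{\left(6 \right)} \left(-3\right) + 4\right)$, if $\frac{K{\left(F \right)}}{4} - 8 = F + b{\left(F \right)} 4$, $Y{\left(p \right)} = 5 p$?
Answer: $-3223$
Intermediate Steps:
$X = 5$ ($X = 0 + 5 \cdot 1 = 0 + 5 = 5$)
$b{\left(f \right)} = 5$
$K{\left(F \right)} = 112 + 4 F$ ($K{\left(F \right)} = 32 + 4 \left(F + 5 \cdot 4\right) = 32 + 4 \left(F + 20\right) = 32 + 4 \left(20 + F\right) = 32 + \left(80 + 4 F\right) = 112 + 4 F$)
$9 + 8 \left(K{\left(6 \right)} \left(-3\right) + 4\right) = 9 + 8 \left(\left(112 + 4 \cdot 6\right) \left(-3\right) + 4\right) = 9 + 8 \left(\left(112 + 24\right) \left(-3\right) + 4\right) = 9 + 8 \left(136 \left(-3\right) + 4\right) = 9 + 8 \left(-408 + 4\right) = 9 + 8 \left(-404\right) = 9 - 3232 = -3223$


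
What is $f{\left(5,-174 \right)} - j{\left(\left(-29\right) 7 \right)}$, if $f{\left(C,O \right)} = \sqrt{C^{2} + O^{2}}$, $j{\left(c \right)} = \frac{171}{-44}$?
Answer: $\frac{171}{44} + \sqrt{30301} \approx 177.96$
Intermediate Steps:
$j{\left(c \right)} = - \frac{171}{44}$ ($j{\left(c \right)} = 171 \left(- \frac{1}{44}\right) = - \frac{171}{44}$)
$f{\left(5,-174 \right)} - j{\left(\left(-29\right) 7 \right)} = \sqrt{5^{2} + \left(-174\right)^{2}} - - \frac{171}{44} = \sqrt{25 + 30276} + \frac{171}{44} = \sqrt{30301} + \frac{171}{44} = \frac{171}{44} + \sqrt{30301}$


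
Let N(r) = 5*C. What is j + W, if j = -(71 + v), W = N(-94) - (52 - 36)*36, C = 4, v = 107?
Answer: -734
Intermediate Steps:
N(r) = 20 (N(r) = 5*4 = 20)
W = -556 (W = 20 - (52 - 36)*36 = 20 - 16*36 = 20 - 1*576 = 20 - 576 = -556)
j = -178 (j = -(71 + 107) = -1*178 = -178)
j + W = -178 - 556 = -734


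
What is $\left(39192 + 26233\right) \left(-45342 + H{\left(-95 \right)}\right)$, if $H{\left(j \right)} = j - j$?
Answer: $-2966500350$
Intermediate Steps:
$H{\left(j \right)} = 0$
$\left(39192 + 26233\right) \left(-45342 + H{\left(-95 \right)}\right) = \left(39192 + 26233\right) \left(-45342 + 0\right) = 65425 \left(-45342\right) = -2966500350$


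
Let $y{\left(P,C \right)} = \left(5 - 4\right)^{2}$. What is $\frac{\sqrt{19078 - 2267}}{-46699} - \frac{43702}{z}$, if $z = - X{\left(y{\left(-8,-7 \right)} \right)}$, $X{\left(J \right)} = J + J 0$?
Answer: $43702 - \frac{\sqrt{16811}}{46699} \approx 43702.0$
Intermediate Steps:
$y{\left(P,C \right)} = 1$ ($y{\left(P,C \right)} = 1^{2} = 1$)
$X{\left(J \right)} = J$ ($X{\left(J \right)} = J + 0 = J$)
$z = -1$ ($z = \left(-1\right) 1 = -1$)
$\frac{\sqrt{19078 - 2267}}{-46699} - \frac{43702}{z} = \frac{\sqrt{19078 - 2267}}{-46699} - \frac{43702}{-1} = \sqrt{16811} \left(- \frac{1}{46699}\right) - -43702 = - \frac{\sqrt{16811}}{46699} + 43702 = 43702 - \frac{\sqrt{16811}}{46699}$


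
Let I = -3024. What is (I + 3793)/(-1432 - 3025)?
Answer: -769/4457 ≈ -0.17254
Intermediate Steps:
(I + 3793)/(-1432 - 3025) = (-3024 + 3793)/(-1432 - 3025) = 769/(-4457) = 769*(-1/4457) = -769/4457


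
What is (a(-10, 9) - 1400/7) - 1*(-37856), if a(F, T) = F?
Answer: 37646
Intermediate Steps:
(a(-10, 9) - 1400/7) - 1*(-37856) = (-10 - 1400/7) - 1*(-37856) = (-10 - 1400/7) + 37856 = (-10 - 100*2) + 37856 = (-10 - 200) + 37856 = -210 + 37856 = 37646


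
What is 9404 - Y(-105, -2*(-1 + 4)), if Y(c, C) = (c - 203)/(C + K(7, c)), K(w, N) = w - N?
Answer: 498566/53 ≈ 9406.9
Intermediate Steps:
Y(c, C) = (-203 + c)/(7 + C - c) (Y(c, C) = (c - 203)/(C + (7 - c)) = (-203 + c)/(7 + C - c))
9404 - Y(-105, -2*(-1 + 4)) = 9404 - (-203 - 105)/(7 - 2*(-1 + 4) - 1*(-105)) = 9404 - (-308)/(7 - 2*3 + 105) = 9404 - (-308)/(7 - 6 + 105) = 9404 - (-308)/106 = 9404 - 1*(-154/53) = 9404 + 154/53 = 498566/53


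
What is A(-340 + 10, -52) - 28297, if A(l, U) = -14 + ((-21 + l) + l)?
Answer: -28992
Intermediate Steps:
A(l, U) = -35 + 2*l (A(l, U) = -14 + (-21 + 2*l) = -35 + 2*l)
A(-340 + 10, -52) - 28297 = (-35 + 2*(-340 + 10)) - 28297 = (-35 + 2*(-330)) - 28297 = (-35 - 660) - 28297 = -695 - 28297 = -28992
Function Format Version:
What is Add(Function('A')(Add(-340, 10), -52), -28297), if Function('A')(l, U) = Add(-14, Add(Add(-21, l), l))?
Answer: -28992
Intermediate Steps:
Function('A')(l, U) = Add(-35, Mul(2, l)) (Function('A')(l, U) = Add(-14, Add(-21, Mul(2, l))) = Add(-35, Mul(2, l)))
Add(Function('A')(Add(-340, 10), -52), -28297) = Add(Add(-35, Mul(2, Add(-340, 10))), -28297) = Add(Add(-35, Mul(2, -330)), -28297) = Add(Add(-35, -660), -28297) = Add(-695, -28297) = -28992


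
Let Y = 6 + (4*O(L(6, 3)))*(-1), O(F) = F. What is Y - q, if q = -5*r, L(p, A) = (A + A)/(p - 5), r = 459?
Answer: 2277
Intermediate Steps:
L(p, A) = 2*A/(-5 + p) (L(p, A) = (2*A)/(-5 + p) = 2*A/(-5 + p))
Y = -18 (Y = 6 + (4*(2*3/(-5 + 6)))*(-1) = 6 + (4*(2*3/1))*(-1) = 6 + (4*(2*3*1))*(-1) = 6 + (4*6)*(-1) = 6 + 24*(-1) = 6 - 24 = -18)
q = -2295 (q = -5*459 = -2295)
Y - q = -18 - 1*(-2295) = -18 + 2295 = 2277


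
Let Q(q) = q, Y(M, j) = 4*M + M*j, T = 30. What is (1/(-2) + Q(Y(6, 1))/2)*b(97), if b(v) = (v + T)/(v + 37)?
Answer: 3683/268 ≈ 13.743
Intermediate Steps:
b(v) = (30 + v)/(37 + v) (b(v) = (v + 30)/(v + 37) = (30 + v)/(37 + v))
(1/(-2) + Q(Y(6, 1))/2)*b(97) = (1/(-2) + (6*(4 + 1))/2)*((30 + 97)/(37 + 97)) = (1*(-½) + (6*5)*(½))*(127/134) = (-½ + 30*(½))*((1/134)*127) = (-½ + 15)*(127/134) = (29/2)*(127/134) = 3683/268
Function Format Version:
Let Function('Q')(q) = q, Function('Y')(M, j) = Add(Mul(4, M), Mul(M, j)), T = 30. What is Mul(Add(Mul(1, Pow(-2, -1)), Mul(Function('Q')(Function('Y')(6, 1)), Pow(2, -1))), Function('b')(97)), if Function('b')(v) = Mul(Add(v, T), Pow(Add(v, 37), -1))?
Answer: Rational(3683, 268) ≈ 13.743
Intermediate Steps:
Function('b')(v) = Mul(Pow(Add(37, v), -1), Add(30, v)) (Function('b')(v) = Mul(Add(v, 30), Pow(Add(v, 37), -1)) = Mul(Add(30, v), Pow(Add(37, v), -1)) = Mul(Pow(Add(37, v), -1), Add(30, v)))
Mul(Add(Mul(1, Pow(-2, -1)), Mul(Function('Q')(Function('Y')(6, 1)), Pow(2, -1))), Function('b')(97)) = Mul(Add(Mul(1, Pow(-2, -1)), Mul(Mul(6, Add(4, 1)), Pow(2, -1))), Mul(Pow(Add(37, 97), -1), Add(30, 97))) = Mul(Add(Mul(1, Rational(-1, 2)), Mul(Mul(6, 5), Rational(1, 2))), Mul(Pow(134, -1), 127)) = Mul(Add(Rational(-1, 2), Mul(30, Rational(1, 2))), Mul(Rational(1, 134), 127)) = Mul(Add(Rational(-1, 2), 15), Rational(127, 134)) = Mul(Rational(29, 2), Rational(127, 134)) = Rational(3683, 268)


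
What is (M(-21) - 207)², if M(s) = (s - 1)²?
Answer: 76729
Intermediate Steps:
M(s) = (-1 + s)²
(M(-21) - 207)² = ((-1 - 21)² - 207)² = ((-22)² - 207)² = (484 - 207)² = 277² = 76729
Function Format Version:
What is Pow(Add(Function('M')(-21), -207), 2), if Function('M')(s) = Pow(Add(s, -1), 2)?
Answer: 76729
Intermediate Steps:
Function('M')(s) = Pow(Add(-1, s), 2)
Pow(Add(Function('M')(-21), -207), 2) = Pow(Add(Pow(Add(-1, -21), 2), -207), 2) = Pow(Add(Pow(-22, 2), -207), 2) = Pow(Add(484, -207), 2) = Pow(277, 2) = 76729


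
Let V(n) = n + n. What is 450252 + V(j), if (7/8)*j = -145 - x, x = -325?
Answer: 3154644/7 ≈ 4.5066e+5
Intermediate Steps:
j = 1440/7 (j = 8*(-145 - 1*(-325))/7 = 8*(-145 + 325)/7 = (8/7)*180 = 1440/7 ≈ 205.71)
V(n) = 2*n
450252 + V(j) = 450252 + 2*(1440/7) = 450252 + 2880/7 = 3154644/7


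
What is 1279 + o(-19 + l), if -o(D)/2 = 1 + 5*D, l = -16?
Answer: 1627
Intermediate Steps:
o(D) = -2 - 10*D (o(D) = -2*(1 + 5*D) = -2 - 10*D)
1279 + o(-19 + l) = 1279 + (-2 - 10*(-19 - 16)) = 1279 + (-2 - 10*(-35)) = 1279 + (-2 + 350) = 1279 + 348 = 1627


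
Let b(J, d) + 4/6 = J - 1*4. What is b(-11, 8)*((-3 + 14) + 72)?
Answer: -3901/3 ≈ -1300.3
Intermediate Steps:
b(J, d) = -14/3 + J (b(J, d) = -⅔ + (J - 1*4) = -⅔ + (J - 4) = -⅔ + (-4 + J) = -14/3 + J)
b(-11, 8)*((-3 + 14) + 72) = (-14/3 - 11)*((-3 + 14) + 72) = -47*(11 + 72)/3 = -47/3*83 = -3901/3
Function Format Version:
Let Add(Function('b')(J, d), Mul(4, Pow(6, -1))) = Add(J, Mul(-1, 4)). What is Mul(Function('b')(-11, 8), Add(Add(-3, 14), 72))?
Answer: Rational(-3901, 3) ≈ -1300.3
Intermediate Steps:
Function('b')(J, d) = Add(Rational(-14, 3), J) (Function('b')(J, d) = Add(Rational(-2, 3), Add(J, Mul(-1, 4))) = Add(Rational(-2, 3), Add(J, -4)) = Add(Rational(-2, 3), Add(-4, J)) = Add(Rational(-14, 3), J))
Mul(Function('b')(-11, 8), Add(Add(-3, 14), 72)) = Mul(Add(Rational(-14, 3), -11), Add(Add(-3, 14), 72)) = Mul(Rational(-47, 3), Add(11, 72)) = Mul(Rational(-47, 3), 83) = Rational(-3901, 3)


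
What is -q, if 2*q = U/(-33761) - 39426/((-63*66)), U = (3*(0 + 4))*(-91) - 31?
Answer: -15901555/3342339 ≈ -4.7576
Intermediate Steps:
U = -1123 (U = (3*4)*(-91) - 31 = 12*(-91) - 31 = -1092 - 31 = -1123)
q = 15901555/3342339 (q = (-1123/(-33761) - 39426/((-63*66)))/2 = (-1123*(-1/33761) - 39426/(-4158))/2 = (1123/33761 - 39426*(-1/4158))/2 = (1123/33761 + 6571/693)/2 = (½)*(31803110/3342339) = 15901555/3342339 ≈ 4.7576)
-q = -1*15901555/3342339 = -15901555/3342339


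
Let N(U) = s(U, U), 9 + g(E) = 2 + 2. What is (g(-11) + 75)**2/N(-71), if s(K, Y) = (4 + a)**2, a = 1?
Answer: 196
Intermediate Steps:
g(E) = -5 (g(E) = -9 + (2 + 2) = -9 + 4 = -5)
s(K, Y) = 25 (s(K, Y) = (4 + 1)**2 = 5**2 = 25)
N(U) = 25
(g(-11) + 75)**2/N(-71) = (-5 + 75)**2/25 = 70**2*(1/25) = 4900*(1/25) = 196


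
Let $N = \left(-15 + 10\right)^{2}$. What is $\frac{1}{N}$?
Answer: $\frac{1}{25} \approx 0.04$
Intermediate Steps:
$N = 25$ ($N = \left(-5\right)^{2} = 25$)
$\frac{1}{N} = \frac{1}{25}$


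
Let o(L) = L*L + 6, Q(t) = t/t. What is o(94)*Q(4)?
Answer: 8842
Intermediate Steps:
Q(t) = 1
o(L) = 6 + L² (o(L) = L² + 6 = 6 + L²)
o(94)*Q(4) = (6 + 94²)*1 = (6 + 8836)*1 = 8842*1 = 8842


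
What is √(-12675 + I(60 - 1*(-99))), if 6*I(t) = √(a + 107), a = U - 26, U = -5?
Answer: √(-114075 + 3*√19)/3 ≈ 112.58*I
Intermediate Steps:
a = -31 (a = -5 - 26 = -31)
I(t) = √19/3 (I(t) = √(-31 + 107)/6 = √76/6 = (2*√19)/6 = √19/3)
√(-12675 + I(60 - 1*(-99))) = √(-12675 + √19/3)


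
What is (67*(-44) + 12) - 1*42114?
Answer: -45050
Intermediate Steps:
(67*(-44) + 12) - 1*42114 = (-2948 + 12) - 42114 = -2936 - 42114 = -45050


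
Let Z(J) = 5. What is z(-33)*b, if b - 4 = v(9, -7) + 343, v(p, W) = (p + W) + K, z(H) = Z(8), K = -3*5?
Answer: 1670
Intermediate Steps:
K = -15
z(H) = 5
v(p, W) = -15 + W + p (v(p, W) = (p + W) - 15 = (W + p) - 15 = -15 + W + p)
b = 334 (b = 4 + ((-15 - 7 + 9) + 343) = 4 + (-13 + 343) = 4 + 330 = 334)
z(-33)*b = 5*334 = 1670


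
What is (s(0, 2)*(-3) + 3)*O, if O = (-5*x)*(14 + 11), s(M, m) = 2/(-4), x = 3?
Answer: -3375/2 ≈ -1687.5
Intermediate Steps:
s(M, m) = -½ (s(M, m) = 2*(-¼) = -½)
O = -375 (O = (-5*3)*(14 + 11) = -15*25 = -375)
(s(0, 2)*(-3) + 3)*O = (-½*(-3) + 3)*(-375) = (3/2 + 3)*(-375) = (9/2)*(-375) = -3375/2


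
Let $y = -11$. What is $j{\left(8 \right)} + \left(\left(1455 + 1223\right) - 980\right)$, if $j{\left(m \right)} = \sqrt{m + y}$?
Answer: $1698 + i \sqrt{3} \approx 1698.0 + 1.732 i$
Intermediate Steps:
$j{\left(m \right)} = \sqrt{-11 + m}$ ($j{\left(m \right)} = \sqrt{m - 11} = \sqrt{-11 + m}$)
$j{\left(8 \right)} + \left(\left(1455 + 1223\right) - 980\right) = \sqrt{-11 + 8} + \left(\left(1455 + 1223\right) - 980\right) = \sqrt{-3} + \left(2678 - 980\right) = i \sqrt{3} + 1698 = 1698 + i \sqrt{3}$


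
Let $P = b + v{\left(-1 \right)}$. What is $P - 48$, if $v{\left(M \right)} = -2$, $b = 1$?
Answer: $-49$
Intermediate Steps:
$P = -1$ ($P = 1 - 2 = -1$)
$P - 48 = -1 - 48 = -49$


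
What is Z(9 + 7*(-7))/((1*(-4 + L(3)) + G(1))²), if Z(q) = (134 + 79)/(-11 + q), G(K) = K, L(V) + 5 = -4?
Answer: -71/2448 ≈ -0.029003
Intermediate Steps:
L(V) = -9 (L(V) = -5 - 4 = -9)
Z(q) = 213/(-11 + q)
Z(9 + 7*(-7))/((1*(-4 + L(3)) + G(1))²) = (213/(-11 + (9 + 7*(-7))))/((1*(-4 - 9) + 1)²) = (213/(-11 + (9 - 49)))/((1*(-13) + 1)²) = (213/(-11 - 40))/((-13 + 1)²) = (213/(-51))/((-12)²) = (213*(-1/51))/144 = -71/17*1/144 = -71/2448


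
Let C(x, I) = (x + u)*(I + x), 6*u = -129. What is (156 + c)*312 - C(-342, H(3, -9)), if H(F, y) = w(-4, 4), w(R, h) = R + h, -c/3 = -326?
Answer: 229491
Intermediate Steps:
c = 978 (c = -3*(-326) = 978)
u = -43/2 (u = (⅙)*(-129) = -43/2 ≈ -21.500)
H(F, y) = 0 (H(F, y) = -4 + 4 = 0)
C(x, I) = (-43/2 + x)*(I + x) (C(x, I) = (x - 43/2)*(I + x) = (-43/2 + x)*(I + x))
(156 + c)*312 - C(-342, H(3, -9)) = (156 + 978)*312 - ((-342)² - 43/2*0 - 43/2*(-342) + 0*(-342)) = 1134*312 - (116964 + 0 + 7353 + 0) = 353808 - 1*124317 = 353808 - 124317 = 229491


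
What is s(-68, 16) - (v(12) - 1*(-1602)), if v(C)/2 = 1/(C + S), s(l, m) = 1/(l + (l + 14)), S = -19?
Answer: -1367871/854 ≈ -1601.7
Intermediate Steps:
s(l, m) = 1/(14 + 2*l) (s(l, m) = 1/(l + (14 + l)) = 1/(14 + 2*l))
v(C) = 2/(-19 + C) (v(C) = 2/(C - 19) = 2/(-19 + C))
s(-68, 16) - (v(12) - 1*(-1602)) = 1/(2*(7 - 68)) - (2/(-19 + 12) - 1*(-1602)) = (1/2)/(-61) - (2/(-7) + 1602) = (1/2)*(-1/61) - (2*(-1/7) + 1602) = -1/122 - (-2/7 + 1602) = -1/122 - 1*11212/7 = -1/122 - 11212/7 = -1367871/854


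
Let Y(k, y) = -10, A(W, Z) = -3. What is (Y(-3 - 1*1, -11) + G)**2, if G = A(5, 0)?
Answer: 169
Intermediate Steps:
G = -3
(Y(-3 - 1*1, -11) + G)**2 = (-10 - 3)**2 = (-13)**2 = 169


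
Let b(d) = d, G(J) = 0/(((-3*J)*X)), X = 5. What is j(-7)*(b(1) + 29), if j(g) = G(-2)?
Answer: 0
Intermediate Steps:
G(J) = 0 (G(J) = 0/((-3*J*5)) = 0/((-15*J)) = 0*(-1/(15*J)) = 0)
j(g) = 0
j(-7)*(b(1) + 29) = 0*(1 + 29) = 0*30 = 0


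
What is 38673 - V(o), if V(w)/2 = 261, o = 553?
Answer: 38151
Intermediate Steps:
V(w) = 522 (V(w) = 2*261 = 522)
38673 - V(o) = 38673 - 1*522 = 38673 - 522 = 38151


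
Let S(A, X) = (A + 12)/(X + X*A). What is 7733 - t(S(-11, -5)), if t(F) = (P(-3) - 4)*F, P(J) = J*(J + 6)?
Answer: 386663/50 ≈ 7733.3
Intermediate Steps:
P(J) = J*(6 + J)
S(A, X) = (12 + A)/(X + A*X)
t(F) = -13*F (t(F) = (-3*(6 - 3) - 4)*F = (-3*3 - 4)*F = (-9 - 4)*F = -13*F)
7733 - t(S(-11, -5)) = 7733 - (-13)*(12 - 11)/((-5)*(1 - 11)) = 7733 - (-13)*(-1/5*1/(-10)) = 7733 - (-13)*(-1/5*(-1/10)*1) = 7733 - (-13)/50 = 7733 - 1*(-13/50) = 7733 + 13/50 = 386663/50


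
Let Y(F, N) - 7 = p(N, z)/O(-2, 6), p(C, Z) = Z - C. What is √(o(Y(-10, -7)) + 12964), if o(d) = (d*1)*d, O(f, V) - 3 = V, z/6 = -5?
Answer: 2*√262921/9 ≈ 113.95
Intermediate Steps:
z = -30 (z = 6*(-5) = -30)
O(f, V) = 3 + V
Y(F, N) = 11/3 - N/9 (Y(F, N) = 7 + (-30 - N)/(3 + 6) = 7 + (-30 - N)/9 = 7 + (-30 - N)*(⅑) = 7 + (-10/3 - N/9) = 11/3 - N/9)
o(d) = d² (o(d) = d*d = d²)
√(o(Y(-10, -7)) + 12964) = √((11/3 - ⅑*(-7))² + 12964) = √((11/3 + 7/9)² + 12964) = √((40/9)² + 12964) = √(1600/81 + 12964) = √(1051684/81) = 2*√262921/9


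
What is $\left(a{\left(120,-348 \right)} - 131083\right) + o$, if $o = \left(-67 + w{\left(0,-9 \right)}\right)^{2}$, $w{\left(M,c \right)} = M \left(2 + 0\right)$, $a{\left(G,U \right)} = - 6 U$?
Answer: $-124506$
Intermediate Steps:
$w{\left(M,c \right)} = 2 M$ ($w{\left(M,c \right)} = M 2 = 2 M$)
$o = 4489$ ($o = \left(-67 + 2 \cdot 0\right)^{2} = \left(-67 + 0\right)^{2} = \left(-67\right)^{2} = 4489$)
$\left(a{\left(120,-348 \right)} - 131083\right) + o = \left(\left(-6\right) \left(-348\right) - 131083\right) + 4489 = \left(2088 - 131083\right) + 4489 = -128995 + 4489 = -124506$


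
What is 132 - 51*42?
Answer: -2010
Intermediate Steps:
132 - 51*42 = 132 - 2142 = -2010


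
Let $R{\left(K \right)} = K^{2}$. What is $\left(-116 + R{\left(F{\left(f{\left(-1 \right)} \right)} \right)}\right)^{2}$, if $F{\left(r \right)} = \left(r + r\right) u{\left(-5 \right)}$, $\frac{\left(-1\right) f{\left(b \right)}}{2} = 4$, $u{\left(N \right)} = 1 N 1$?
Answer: $39488656$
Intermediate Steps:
$u{\left(N \right)} = N$ ($u{\left(N \right)} = N 1 = N$)
$f{\left(b \right)} = -8$ ($f{\left(b \right)} = \left(-2\right) 4 = -8$)
$F{\left(r \right)} = - 10 r$ ($F{\left(r \right)} = \left(r + r\right) \left(-5\right) = 2 r \left(-5\right) = - 10 r$)
$\left(-116 + R{\left(F{\left(f{\left(-1 \right)} \right)} \right)}\right)^{2} = \left(-116 + \left(\left(-10\right) \left(-8\right)\right)^{2}\right)^{2} = \left(-116 + 80^{2}\right)^{2} = \left(-116 + 6400\right)^{2} = 6284^{2} = 39488656$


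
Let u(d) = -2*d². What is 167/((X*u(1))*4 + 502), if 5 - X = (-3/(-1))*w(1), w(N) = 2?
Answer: 167/510 ≈ 0.32745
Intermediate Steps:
X = -1 (X = 5 - (-3/(-1))*2 = 5 - (-3*(-1))*2 = 5 - 3*2 = 5 - 1*6 = 5 - 6 = -1)
167/((X*u(1))*4 + 502) = 167/(-(-2)*1²*4 + 502) = 167/(-(-2)*4 + 502) = 167/(-1*(-2)*4 + 502) = 167/(2*4 + 502) = 167/(8 + 502) = 167/510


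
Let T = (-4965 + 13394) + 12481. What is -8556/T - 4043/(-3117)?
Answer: 9645013/10862745 ≈ 0.88790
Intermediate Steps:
T = 20910 (T = 8429 + 12481 = 20910)
-8556/T - 4043/(-3117) = -8556/20910 - 4043/(-3117) = -8556*1/20910 - 4043*(-1/3117) = -1426/3485 + 4043/3117 = 9645013/10862745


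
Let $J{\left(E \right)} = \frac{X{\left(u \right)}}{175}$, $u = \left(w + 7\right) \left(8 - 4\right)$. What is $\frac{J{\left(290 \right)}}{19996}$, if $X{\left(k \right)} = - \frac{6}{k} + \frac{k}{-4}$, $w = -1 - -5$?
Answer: $- \frac{7}{2199560} \approx -3.1825 \cdot 10^{-6}$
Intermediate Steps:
$w = 4$ ($w = -1 + 5 = 4$)
$u = 44$ ($u = \left(4 + 7\right) \left(8 - 4\right) = 11 \cdot 4 = 44$)
$X{\left(k \right)} = - \frac{6}{k} - \frac{k}{4}$ ($X{\left(k \right)} = - \frac{6}{k} + k \left(- \frac{1}{4}\right) = - \frac{6}{k} - \frac{k}{4}$)
$J{\left(E \right)} = - \frac{7}{110}$ ($J{\left(E \right)} = \frac{- \frac{6}{44} - 11}{175} = \left(\left(-6\right) \frac{1}{44} - 11\right) \frac{1}{175} = \left(- \frac{3}{22} - 11\right) \frac{1}{175} = \left(- \frac{245}{22}\right) \frac{1}{175} = - \frac{7}{110}$)
$\frac{J{\left(290 \right)}}{19996} = - \frac{7}{110 \cdot 19996} = \left(- \frac{7}{110}\right) \frac{1}{19996} = - \frac{7}{2199560}$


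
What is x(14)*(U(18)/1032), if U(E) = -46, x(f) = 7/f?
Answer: -23/1032 ≈ -0.022287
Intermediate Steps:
x(14)*(U(18)/1032) = (7/14)*(-46/1032) = (7*(1/14))*(-46*1/1032) = (½)*(-23/516) = -23/1032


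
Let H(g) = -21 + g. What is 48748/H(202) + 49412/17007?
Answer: 838000808/3078267 ≈ 272.23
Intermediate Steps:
48748/H(202) + 49412/17007 = 48748/(-21 + 202) + 49412/17007 = 48748/181 + 49412*(1/17007) = 48748*(1/181) + 49412/17007 = 48748/181 + 49412/17007 = 838000808/3078267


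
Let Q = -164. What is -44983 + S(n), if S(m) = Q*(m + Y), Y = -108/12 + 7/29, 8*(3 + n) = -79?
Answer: -2403235/58 ≈ -41435.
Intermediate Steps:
n = -103/8 (n = -3 + (⅛)*(-79) = -3 - 79/8 = -103/8 ≈ -12.875)
Y = -254/29 (Y = -108*1/12 + 7*(1/29) = -9 + 7/29 = -254/29 ≈ -8.7586)
S(m) = 41656/29 - 164*m (S(m) = -164*(m - 254/29) = -164*(-254/29 + m) = 41656/29 - 164*m)
-44983 + S(n) = -44983 + (41656/29 - 164*(-103/8)) = -44983 + (41656/29 + 4223/2) = -44983 + 205779/58 = -2403235/58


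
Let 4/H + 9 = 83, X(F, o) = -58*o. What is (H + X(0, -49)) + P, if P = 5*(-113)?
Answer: 84251/37 ≈ 2277.1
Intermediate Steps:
P = -565
H = 2/37 (H = 4/(-9 + 83) = 4/74 = 4*(1/74) = 2/37 ≈ 0.054054)
(H + X(0, -49)) + P = (2/37 - 58*(-49)) - 565 = (2/37 + 2842) - 565 = 105156/37 - 565 = 84251/37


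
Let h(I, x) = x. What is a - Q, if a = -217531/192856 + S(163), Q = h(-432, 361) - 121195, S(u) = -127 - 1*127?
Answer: 23254358949/192856 ≈ 1.2058e+5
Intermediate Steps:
S(u) = -254 (S(u) = -127 - 127 = -254)
Q = -120834 (Q = 361 - 121195 = -120834)
a = -49202955/192856 (a = -217531/192856 - 254 = -49202955/192856 ≈ -255.13)
a - Q = -49202955/192856 - 1*(-120834) = -49202955/192856 + 120834 = 23254358949/192856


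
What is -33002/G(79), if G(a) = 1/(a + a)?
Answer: -5214316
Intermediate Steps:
G(a) = 1/(2*a)
-33002/G(79) = -33002/((1/2)/79) = -33002/((1/2)*(1/79)) = -33002/1/158 = -33002*158 = -5214316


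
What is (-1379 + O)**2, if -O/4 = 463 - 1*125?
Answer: 7458361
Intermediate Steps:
O = -1352 (O = -4*(463 - 1*125) = -4*(463 - 125) = -4*338 = -1352)
(-1379 + O)**2 = (-1379 - 1352)**2 = (-2731)**2 = 7458361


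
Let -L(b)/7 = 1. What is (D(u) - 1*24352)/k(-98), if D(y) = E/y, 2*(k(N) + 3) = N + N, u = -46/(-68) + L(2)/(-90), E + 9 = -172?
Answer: 14189569/58277 ≈ 243.48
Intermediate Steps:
E = -181 (E = -9 - 172 = -181)
L(b) = -7 (L(b) = -7*1 = -7)
u = 577/765 (u = -46/(-68) - 7/(-90) = -46*(-1/68) - 7*(-1/90) = 23/34 + 7/90 = 577/765 ≈ 0.75425)
k(N) = -3 + N (k(N) = -3 + (N + N)/2 = -3 + (2*N)/2 = -3 + N)
D(y) = -181/y
(D(u) - 1*24352)/k(-98) = (-181/577/765 - 1*24352)/(-3 - 98) = (-181*765/577 - 24352)/(-101) = (-138465/577 - 24352)*(-1/101) = -14189569/577*(-1/101) = 14189569/58277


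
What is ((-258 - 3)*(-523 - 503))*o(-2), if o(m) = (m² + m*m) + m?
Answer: 1606716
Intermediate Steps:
o(m) = m + 2*m² (o(m) = (m² + m²) + m = 2*m² + m = m + 2*m²)
((-258 - 3)*(-523 - 503))*o(-2) = ((-258 - 3)*(-523 - 503))*(-2*(1 + 2*(-2))) = (-261*(-1026))*(-2*(1 - 4)) = 267786*(-2*(-3)) = 267786*6 = 1606716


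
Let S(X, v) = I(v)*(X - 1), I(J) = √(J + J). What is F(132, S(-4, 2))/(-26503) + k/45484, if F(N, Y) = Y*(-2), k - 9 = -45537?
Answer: -301884566/301365613 ≈ -1.0017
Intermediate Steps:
k = -45528 (k = 9 - 45537 = -45528)
I(J) = √2*√J (I(J) = √(2*J) = √2*√J)
S(X, v) = √2*√v*(-1 + X) (S(X, v) = (√2*√v)*(X - 1) = (√2*√v)*(-1 + X) = √2*√v*(-1 + X))
F(N, Y) = -2*Y
F(132, S(-4, 2))/(-26503) + k/45484 = -2*√2*√2*(-1 - 4)/(-26503) - 45528/45484 = -2*√2*√2*(-5)*(-1/26503) - 45528*1/45484 = -2*(-10)*(-1/26503) - 11382/11371 = 20*(-1/26503) - 11382/11371 = -20/26503 - 11382/11371 = -301884566/301365613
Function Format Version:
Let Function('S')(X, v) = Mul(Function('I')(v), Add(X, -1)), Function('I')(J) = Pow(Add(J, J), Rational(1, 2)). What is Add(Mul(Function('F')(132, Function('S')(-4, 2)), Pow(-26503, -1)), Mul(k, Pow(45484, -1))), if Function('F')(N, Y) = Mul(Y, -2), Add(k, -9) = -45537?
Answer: Rational(-301884566, 301365613) ≈ -1.0017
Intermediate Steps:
k = -45528 (k = Add(9, -45537) = -45528)
Function('I')(J) = Mul(Pow(2, Rational(1, 2)), Pow(J, Rational(1, 2))) (Function('I')(J) = Pow(Mul(2, J), Rational(1, 2)) = Mul(Pow(2, Rational(1, 2)), Pow(J, Rational(1, 2))))
Function('S')(X, v) = Mul(Pow(2, Rational(1, 2)), Pow(v, Rational(1, 2)), Add(-1, X)) (Function('S')(X, v) = Mul(Mul(Pow(2, Rational(1, 2)), Pow(v, Rational(1, 2))), Add(X, -1)) = Mul(Mul(Pow(2, Rational(1, 2)), Pow(v, Rational(1, 2))), Add(-1, X)) = Mul(Pow(2, Rational(1, 2)), Pow(v, Rational(1, 2)), Add(-1, X)))
Function('F')(N, Y) = Mul(-2, Y)
Add(Mul(Function('F')(132, Function('S')(-4, 2)), Pow(-26503, -1)), Mul(k, Pow(45484, -1))) = Add(Mul(Mul(-2, Mul(Pow(2, Rational(1, 2)), Pow(2, Rational(1, 2)), Add(-1, -4))), Pow(-26503, -1)), Mul(-45528, Pow(45484, -1))) = Add(Mul(Mul(-2, Mul(Pow(2, Rational(1, 2)), Pow(2, Rational(1, 2)), -5)), Rational(-1, 26503)), Mul(-45528, Rational(1, 45484))) = Add(Mul(Mul(-2, -10), Rational(-1, 26503)), Rational(-11382, 11371)) = Add(Mul(20, Rational(-1, 26503)), Rational(-11382, 11371)) = Add(Rational(-20, 26503), Rational(-11382, 11371)) = Rational(-301884566, 301365613)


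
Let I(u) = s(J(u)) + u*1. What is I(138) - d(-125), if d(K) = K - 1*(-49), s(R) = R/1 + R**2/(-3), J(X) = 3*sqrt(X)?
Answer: -200 + 3*sqrt(138) ≈ -164.76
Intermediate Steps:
s(R) = R - R**2/3 (s(R) = R*1 + R**2*(-1/3) = R - R**2/3)
I(u) = u + sqrt(u)*(3 - 3*sqrt(u)) (I(u) = (3*sqrt(u))*(3 - 3*sqrt(u))/3 + u*1 = (3*sqrt(u))*(3 - 3*sqrt(u))/3 + u = sqrt(u)*(3 - 3*sqrt(u)) + u = u + sqrt(u)*(3 - 3*sqrt(u)))
d(K) = 49 + K (d(K) = K + 49 = 49 + K)
I(138) - d(-125) = (-2*138 + 3*sqrt(138)) - (49 - 125) = (-276 + 3*sqrt(138)) - 1*(-76) = (-276 + 3*sqrt(138)) + 76 = -200 + 3*sqrt(138)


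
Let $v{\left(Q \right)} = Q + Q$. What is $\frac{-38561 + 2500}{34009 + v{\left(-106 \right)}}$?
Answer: $- \frac{36061}{33797} \approx -1.067$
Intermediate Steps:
$v{\left(Q \right)} = 2 Q$
$\frac{-38561 + 2500}{34009 + v{\left(-106 \right)}} = \frac{-38561 + 2500}{34009 + 2 \left(-106\right)} = - \frac{36061}{34009 - 212} = - \frac{36061}{33797}$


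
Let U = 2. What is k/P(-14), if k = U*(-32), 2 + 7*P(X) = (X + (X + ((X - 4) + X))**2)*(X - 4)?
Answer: 224/18919 ≈ 0.011840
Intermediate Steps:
P(X) = -2/7 + (-4 + X)*(X + (-4 + 3*X)**2)/7 (P(X) = -2/7 + ((X + (X + ((X - 4) + X))**2)*(X - 4))/7 = -2/7 + ((X + (X + ((-4 + X) + X))**2)*(-4 + X))/7 = -2/7 + ((X + (X + (-4 + 2*X))**2)*(-4 + X))/7 = -2/7 + ((X + (-4 + 3*X)**2)*(-4 + X))/7 = -2/7 + ((-4 + X)*(X + (-4 + 3*X)**2))/7 = -2/7 + (-4 + X)*(X + (-4 + 3*X)**2)/7)
k = -64 (k = 2*(-32) = -64)
k/P(-14) = -64/(-66/7 - 59/7*(-14)**2 + (9/7)*(-14)**3 + (108/7)*(-14)) = -64/(-66/7 - 59/7*196 + (9/7)*(-2744) - 216) = -64/(-66/7 - 1652 - 3528 - 216) = -64/(-37838/7) = -64*(-7/37838) = 224/18919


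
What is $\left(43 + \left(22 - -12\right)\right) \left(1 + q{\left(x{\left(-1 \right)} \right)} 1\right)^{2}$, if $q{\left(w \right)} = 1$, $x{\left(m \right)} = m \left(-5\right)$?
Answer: $308$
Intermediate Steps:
$x{\left(m \right)} = - 5 m$
$\left(43 + \left(22 - -12\right)\right) \left(1 + q{\left(x{\left(-1 \right)} \right)} 1\right)^{2} = \left(43 + \left(22 - -12\right)\right) \left(1 + 1 \cdot 1\right)^{2} = \left(43 + \left(22 + 12\right)\right) \left(1 + 1\right)^{2} = \left(43 + 34\right) 2^{2} = 77 \cdot 4 = 308$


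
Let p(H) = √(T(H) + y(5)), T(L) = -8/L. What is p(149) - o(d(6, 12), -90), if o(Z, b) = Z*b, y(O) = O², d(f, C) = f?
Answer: 540 + 3*√61537/149 ≈ 544.99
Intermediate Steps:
p(H) = √(25 - 8/H) (p(H) = √(-8/H + 5²) = √(-8/H + 25) = √(25 - 8/H))
p(149) - o(d(6, 12), -90) = √(25 - 8/149) - 6*(-90) = √(25 - 8*1/149) - 1*(-540) = √(25 - 8/149) + 540 = √(3717/149) + 540 = 3*√61537/149 + 540 = 540 + 3*√61537/149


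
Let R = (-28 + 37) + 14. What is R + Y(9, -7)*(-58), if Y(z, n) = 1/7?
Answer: 103/7 ≈ 14.714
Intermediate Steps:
Y(z, n) = ⅐
R = 23 (R = 9 + 14 = 23)
R + Y(9, -7)*(-58) = 23 + (⅐)*(-58) = 23 - 58/7 = 103/7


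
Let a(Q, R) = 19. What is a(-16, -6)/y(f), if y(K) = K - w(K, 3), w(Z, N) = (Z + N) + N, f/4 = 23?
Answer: -19/6 ≈ -3.1667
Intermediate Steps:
f = 92 (f = 4*23 = 92)
w(Z, N) = Z + 2*N (w(Z, N) = (N + Z) + N = Z + 2*N)
y(K) = -6 (y(K) = K - (K + 2*3) = K - (K + 6) = K - (6 + K) = K + (-6 - K) = -6)
a(-16, -6)/y(f) = 19/(-6) = 19*(-1/6) = -19/6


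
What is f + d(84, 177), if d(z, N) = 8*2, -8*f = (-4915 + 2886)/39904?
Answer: 5109741/319232 ≈ 16.006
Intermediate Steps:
f = 2029/319232 (f = -(-4915 + 2886)/(8*39904) = -(-2029)/(8*39904) = -⅛*(-2029/39904) = 2029/319232 ≈ 0.0063559)
d(z, N) = 16
f + d(84, 177) = 2029/319232 + 16 = 5109741/319232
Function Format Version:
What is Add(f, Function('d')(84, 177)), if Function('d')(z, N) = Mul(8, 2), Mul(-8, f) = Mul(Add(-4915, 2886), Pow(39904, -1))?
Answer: Rational(5109741, 319232) ≈ 16.006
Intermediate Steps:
f = Rational(2029, 319232) (f = Mul(Rational(-1, 8), Mul(Add(-4915, 2886), Pow(39904, -1))) = Mul(Rational(-1, 8), Mul(-2029, Rational(1, 39904))) = Mul(Rational(-1, 8), Rational(-2029, 39904)) = Rational(2029, 319232) ≈ 0.0063559)
Function('d')(z, N) = 16
Add(f, Function('d')(84, 177)) = Add(Rational(2029, 319232), 16) = Rational(5109741, 319232)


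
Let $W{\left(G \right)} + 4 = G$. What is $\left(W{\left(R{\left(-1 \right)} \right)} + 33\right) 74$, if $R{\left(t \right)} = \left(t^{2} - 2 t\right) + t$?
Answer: $2294$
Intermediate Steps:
$R{\left(t \right)} = t^{2} - t$
$W{\left(G \right)} = -4 + G$
$\left(W{\left(R{\left(-1 \right)} \right)} + 33\right) 74 = \left(\left(-4 - \left(-1 - 1\right)\right) + 33\right) 74 = \left(\left(-4 - -2\right) + 33\right) 74 = \left(\left(-4 + 2\right) + 33\right) 74 = \left(-2 + 33\right) 74 = 31 \cdot 74 = 2294$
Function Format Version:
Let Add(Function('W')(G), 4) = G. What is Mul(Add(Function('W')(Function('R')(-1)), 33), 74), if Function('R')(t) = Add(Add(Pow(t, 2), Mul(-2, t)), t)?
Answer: 2294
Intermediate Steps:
Function('R')(t) = Add(Pow(t, 2), Mul(-1, t))
Function('W')(G) = Add(-4, G)
Mul(Add(Function('W')(Function('R')(-1)), 33), 74) = Mul(Add(Add(-4, Mul(-1, Add(-1, -1))), 33), 74) = Mul(Add(Add(-4, Mul(-1, -2)), 33), 74) = Mul(Add(Add(-4, 2), 33), 74) = Mul(Add(-2, 33), 74) = Mul(31, 74) = 2294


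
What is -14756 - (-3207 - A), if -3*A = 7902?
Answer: -14183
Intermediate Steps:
A = -2634 (A = -⅓*7902 = -2634)
-14756 - (-3207 - A) = -14756 - (-3207 - 1*(-2634)) = -14756 - (-3207 + 2634) = -14756 - 1*(-573) = -14756 + 573 = -14183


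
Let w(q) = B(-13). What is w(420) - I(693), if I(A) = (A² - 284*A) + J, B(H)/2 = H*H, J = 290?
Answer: -283389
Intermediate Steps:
B(H) = 2*H² (B(H) = 2*(H*H) = 2*H²)
w(q) = 338 (w(q) = 2*(-13)² = 2*169 = 338)
I(A) = 290 + A² - 284*A (I(A) = (A² - 284*A) + 290 = 290 + A² - 284*A)
w(420) - I(693) = 338 - (290 + 693² - 284*693) = 338 - (290 + 480249 - 196812) = 338 - 1*283727 = 338 - 283727 = -283389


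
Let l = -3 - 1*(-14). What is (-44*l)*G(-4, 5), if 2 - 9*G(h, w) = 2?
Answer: 0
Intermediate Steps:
G(h, w) = 0 (G(h, w) = 2/9 - ⅑*2 = 2/9 - 2/9 = 0)
l = 11 (l = -3 + 14 = 11)
(-44*l)*G(-4, 5) = -44*11*0 = -484*0 = 0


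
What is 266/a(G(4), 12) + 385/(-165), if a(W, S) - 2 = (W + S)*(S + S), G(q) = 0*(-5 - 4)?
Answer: -616/435 ≈ -1.4161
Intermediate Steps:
G(q) = 0 (G(q) = 0*(-9) = 0)
a(W, S) = 2 + 2*S*(S + W) (a(W, S) = 2 + (W + S)*(S + S) = 2 + (S + W)*(2*S) = 2 + 2*S*(S + W))
266/a(G(4), 12) + 385/(-165) = 266/(2 + 2*12**2 + 2*12*0) + 385/(-165) = 266/(2 + 2*144 + 0) + 385*(-1/165) = 266/(2 + 288 + 0) - 7/3 = 266/290 - 7/3 = 266*(1/290) - 7/3 = 133/145 - 7/3 = -616/435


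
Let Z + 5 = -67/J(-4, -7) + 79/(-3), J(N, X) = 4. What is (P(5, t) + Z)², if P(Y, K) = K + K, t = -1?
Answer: 361201/144 ≈ 2508.3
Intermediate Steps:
P(Y, K) = 2*K
Z = -577/12 (Z = -5 + (-67/4 + 79/(-3)) = -5 + (-67*¼ + 79*(-⅓)) = -5 + (-67/4 - 79/3) = -5 - 517/12 = -577/12 ≈ -48.083)
(P(5, t) + Z)² = (2*(-1) - 577/12)² = (-2 - 577/12)² = (-601/12)² = 361201/144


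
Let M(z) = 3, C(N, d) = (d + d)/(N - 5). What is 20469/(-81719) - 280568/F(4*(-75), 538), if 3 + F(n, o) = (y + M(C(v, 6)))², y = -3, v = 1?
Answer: 22927674985/245157 ≈ 93522.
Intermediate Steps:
C(N, d) = 2*d/(-5 + N) (C(N, d) = (2*d)/(-5 + N) = 2*d/(-5 + N))
F(n, o) = -3 (F(n, o) = -3 + (-3 + 3)² = -3 + 0² = -3 + 0 = -3)
20469/(-81719) - 280568/F(4*(-75), 538) = 20469/(-81719) - 280568/(-3) = 20469*(-1/81719) - 280568*(-⅓) = -20469/81719 + 280568/3 = 22927674985/245157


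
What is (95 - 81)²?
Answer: 196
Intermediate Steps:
(95 - 81)² = 14² = 196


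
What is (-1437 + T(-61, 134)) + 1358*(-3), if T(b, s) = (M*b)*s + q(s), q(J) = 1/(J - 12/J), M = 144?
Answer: -10609991057/8972 ≈ -1.1826e+6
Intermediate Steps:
T(b, s) = s/(-12 + s²) + 144*b*s (T(b, s) = (144*b)*s + s/(-12 + s²) = 144*b*s + s/(-12 + s²) = s/(-12 + s²) + 144*b*s)
(-1437 + T(-61, 134)) + 1358*(-3) = (-1437 + 134*(1 + 144*(-61)*(-12 + 134²))/(-12 + 134²)) + 1358*(-3) = (-1437 + 134*(1 + 144*(-61)*(-12 + 17956))/(-12 + 17956)) - 4074 = (-1437 + 134*(1 + 144*(-61)*17944)/17944) - 4074 = (-1437 + 134*(1/17944)*(1 - 157620096)) - 4074 = (-1437 + 134*(1/17944)*(-157620095)) - 4074 = (-1437 - 10560546365/8972) - 4074 = -10573439129/8972 - 4074 = -10609991057/8972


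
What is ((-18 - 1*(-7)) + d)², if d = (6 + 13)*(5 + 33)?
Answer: 505521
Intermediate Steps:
d = 722 (d = 19*38 = 722)
((-18 - 1*(-7)) + d)² = ((-18 - 1*(-7)) + 722)² = ((-18 + 7) + 722)² = (-11 + 722)² = 711² = 505521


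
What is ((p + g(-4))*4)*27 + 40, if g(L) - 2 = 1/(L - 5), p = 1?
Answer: 352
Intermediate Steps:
g(L) = 2 + 1/(-5 + L) (g(L) = 2 + 1/(L - 5) = 2 + 1/(-5 + L))
((p + g(-4))*4)*27 + 40 = ((1 + (-9 + 2*(-4))/(-5 - 4))*4)*27 + 40 = ((1 + (-9 - 8)/(-9))*4)*27 + 40 = ((1 - ⅑*(-17))*4)*27 + 40 = ((1 + 17/9)*4)*27 + 40 = ((26/9)*4)*27 + 40 = (104/9)*27 + 40 = 312 + 40 = 352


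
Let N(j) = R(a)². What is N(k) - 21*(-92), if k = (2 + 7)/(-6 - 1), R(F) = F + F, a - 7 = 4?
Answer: 2416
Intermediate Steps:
a = 11 (a = 7 + 4 = 11)
R(F) = 2*F
k = -9/7 (k = 9/(-7) = 9*(-⅐) = -9/7 ≈ -1.2857)
N(j) = 484 (N(j) = (2*11)² = 22² = 484)
N(k) - 21*(-92) = 484 - 21*(-92) = 484 + 1932 = 2416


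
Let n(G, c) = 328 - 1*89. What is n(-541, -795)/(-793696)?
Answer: -239/793696 ≈ -0.00030112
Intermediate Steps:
n(G, c) = 239 (n(G, c) = 328 - 89 = 239)
n(-541, -795)/(-793696) = 239/(-793696) = 239*(-1/793696) = -239/793696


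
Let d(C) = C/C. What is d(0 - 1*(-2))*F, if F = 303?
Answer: 303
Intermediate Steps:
d(C) = 1
d(0 - 1*(-2))*F = 1*303 = 303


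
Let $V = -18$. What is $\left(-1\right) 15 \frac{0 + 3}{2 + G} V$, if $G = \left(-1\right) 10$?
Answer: $- \frac{405}{4} \approx -101.25$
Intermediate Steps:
$G = -10$
$\left(-1\right) 15 \frac{0 + 3}{2 + G} V = \left(-1\right) 15 \frac{0 + 3}{2 - 10} \left(-18\right) = - 15 \frac{3}{-8} \left(-18\right) = - 15 \cdot 3 \left(- \frac{1}{8}\right) \left(-18\right) = \left(-15\right) \left(- \frac{3}{8}\right) \left(-18\right) = \frac{45}{8} \left(-18\right) = - \frac{405}{4}$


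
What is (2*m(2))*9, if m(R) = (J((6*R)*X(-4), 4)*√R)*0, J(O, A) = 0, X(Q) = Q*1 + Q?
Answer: 0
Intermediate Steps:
X(Q) = 2*Q (X(Q) = Q + Q = 2*Q)
m(R) = 0 (m(R) = (0*√R)*0 = 0*0 = 0)
(2*m(2))*9 = (2*0)*9 = 0*9 = 0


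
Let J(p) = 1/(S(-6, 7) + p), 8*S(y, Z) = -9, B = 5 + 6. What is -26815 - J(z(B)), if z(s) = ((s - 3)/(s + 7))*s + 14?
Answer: -34296457/1279 ≈ -26815.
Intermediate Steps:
B = 11
S(y, Z) = -9/8 (S(y, Z) = (⅛)*(-9) = -9/8)
z(s) = 14 + s*(-3 + s)/(7 + s) (z(s) = ((-3 + s)/(7 + s))*s + 14 = s*(-3 + s)/(7 + s) + 14 = 14 + s*(-3 + s)/(7 + s))
J(p) = 1/(-9/8 + p)
-26815 - J(z(B)) = -26815 - 8/(-9 + 8*((98 + 11² + 11*11)/(7 + 11))) = -26815 - 8/(-9 + 8*((98 + 121 + 121)/18)) = -26815 - 8/(-9 + 8*((1/18)*340)) = -26815 - 8/(-9 + 8*(170/9)) = -26815 - 8/(-9 + 1360/9) = -26815 - 8/1279/9 = -26815 - 8*9/1279 = -26815 - 1*72/1279 = -26815 - 72/1279 = -34296457/1279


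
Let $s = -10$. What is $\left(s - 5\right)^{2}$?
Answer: $225$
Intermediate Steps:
$\left(s - 5\right)^{2} = \left(-10 - 5\right)^{2} = \left(-15\right)^{2} = 225$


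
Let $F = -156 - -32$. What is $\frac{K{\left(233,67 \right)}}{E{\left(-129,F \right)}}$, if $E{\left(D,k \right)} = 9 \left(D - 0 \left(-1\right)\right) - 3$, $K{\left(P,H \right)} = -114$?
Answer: $\frac{19}{194} \approx 0.097938$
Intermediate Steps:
$F = -124$ ($F = -156 + 32 = -124$)
$E{\left(D,k \right)} = -3 + 9 D$ ($E{\left(D,k \right)} = 9 \left(D - 0\right) - 3 = 9 \left(D + 0\right) - 3 = 9 D - 3 = -3 + 9 D$)
$\frac{K{\left(233,67 \right)}}{E{\left(-129,F \right)}} = - \frac{114}{-3 + 9 \left(-129\right)} = - \frac{114}{-3 - 1161} = - \frac{114}{-1164} = \left(-114\right) \left(- \frac{1}{1164}\right) = \frac{19}{194}$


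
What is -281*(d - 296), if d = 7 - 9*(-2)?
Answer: 76151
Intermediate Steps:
d = 25 (d = 7 + 18 = 25)
-281*(d - 296) = -281*(25 - 296) = -281*(-271) = 76151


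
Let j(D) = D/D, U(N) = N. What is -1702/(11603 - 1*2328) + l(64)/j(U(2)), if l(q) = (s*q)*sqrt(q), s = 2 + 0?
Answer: 9495898/9275 ≈ 1023.8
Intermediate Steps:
s = 2
l(q) = 2*q**(3/2) (l(q) = (2*q)*sqrt(q) = 2*q**(3/2))
j(D) = 1
-1702/(11603 - 1*2328) + l(64)/j(U(2)) = -1702/(11603 - 1*2328) + (2*64**(3/2))/1 = -1702/(11603 - 2328) + (2*512)*1 = -1702/9275 + 1024*1 = -1702*1/9275 + 1024 = -1702/9275 + 1024 = 9495898/9275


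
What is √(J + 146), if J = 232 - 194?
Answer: 2*√46 ≈ 13.565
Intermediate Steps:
J = 38
√(J + 146) = √(38 + 146) = √184 = 2*√46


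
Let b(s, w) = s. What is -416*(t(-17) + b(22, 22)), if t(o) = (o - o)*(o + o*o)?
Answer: -9152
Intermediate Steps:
t(o) = 0 (t(o) = 0*(o + o**2) = 0)
-416*(t(-17) + b(22, 22)) = -416*(0 + 22) = -416*22 = -9152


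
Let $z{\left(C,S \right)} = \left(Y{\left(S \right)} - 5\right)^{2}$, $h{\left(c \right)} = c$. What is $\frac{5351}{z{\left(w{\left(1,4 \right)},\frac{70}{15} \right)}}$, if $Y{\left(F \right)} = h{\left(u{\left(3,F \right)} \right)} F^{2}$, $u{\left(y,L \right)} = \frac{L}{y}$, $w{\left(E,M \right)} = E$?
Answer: $\frac{35107911}{5470921} \approx 6.4172$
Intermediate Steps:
$Y{\left(F \right)} = \frac{F^{3}}{3}$ ($Y{\left(F \right)} = \frac{F}{3} F^{2} = \frac{F^{3}}{3}$)
$z{\left(C,S \right)} = \left(-5 + \frac{S^{3}}{3}\right)^{2}$ ($z{\left(C,S \right)} = \left(\frac{S^{3}}{3} - 5\right)^{2} = \left(-5 + \frac{S^{3}}{3}\right)^{2}$)
$\frac{5351}{z{\left(w{\left(1,4 \right)},\frac{70}{15} \right)}} = \frac{5351}{\frac{1}{9} \left(-15 + \left(\frac{70}{15}\right)^{3}\right)^{2}} = \frac{5351}{\frac{1}{9} \left(-15 + \left(70 \cdot \frac{1}{15}\right)^{3}\right)^{2}} = \frac{5351}{\frac{1}{9} \left(-15 + \left(\frac{14}{3}\right)^{3}\right)^{2}} = \frac{5351}{\frac{1}{9} \left(-15 + \frac{2744}{27}\right)^{2}} = \frac{5351}{\frac{1}{9} \left(\frac{2339}{27}\right)^{2}} = \frac{5351}{\frac{1}{9} \cdot \frac{5470921}{729}} = \frac{5351}{\frac{5470921}{6561}} = 5351 \cdot \frac{6561}{5470921} = \frac{35107911}{5470921}$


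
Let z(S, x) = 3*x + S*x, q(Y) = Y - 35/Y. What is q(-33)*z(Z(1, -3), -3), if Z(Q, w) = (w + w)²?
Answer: 41106/11 ≈ 3736.9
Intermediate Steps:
Z(Q, w) = 4*w² (Z(Q, w) = (2*w)² = 4*w²)
q(-33)*z(Z(1, -3), -3) = (-33 - 35/(-33))*(-3*(3 + 4*(-3)²)) = (-33 - 35*(-1/33))*(-3*(3 + 4*9)) = (-33 + 35/33)*(-3*(3 + 36)) = -(-1054)*39/11 = -1054/33*(-117) = 41106/11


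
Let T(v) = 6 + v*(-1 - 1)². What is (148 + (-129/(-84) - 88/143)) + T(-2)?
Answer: 53479/364 ≈ 146.92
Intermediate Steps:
T(v) = 6 + 4*v (T(v) = 6 + v*(-2)² = 6 + v*4 = 6 + 4*v)
(148 + (-129/(-84) - 88/143)) + T(-2) = (148 + (-129/(-84) - 88/143)) + (6 + 4*(-2)) = (148 + (-129*(-1/84) - 88*1/143)) + (6 - 8) = (148 + (43/28 - 8/13)) - 2 = (148 + 335/364) - 2 = 54207/364 - 2 = 53479/364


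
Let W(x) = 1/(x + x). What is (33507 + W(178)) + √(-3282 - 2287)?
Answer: 11928493/356 + I*√5569 ≈ 33507.0 + 74.626*I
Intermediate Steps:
W(x) = 1/(2*x)
(33507 + W(178)) + √(-3282 - 2287) = (33507 + (½)/178) + √(-3282 - 2287) = (33507 + (½)*(1/178)) + √(-5569) = (33507 + 1/356) + I*√5569 = 11928493/356 + I*√5569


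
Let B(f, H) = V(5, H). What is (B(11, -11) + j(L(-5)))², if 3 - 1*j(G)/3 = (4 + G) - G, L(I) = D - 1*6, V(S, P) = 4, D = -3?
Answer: 1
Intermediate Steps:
B(f, H) = 4
L(I) = -9 (L(I) = -3 - 1*6 = -3 - 6 = -9)
j(G) = -3 (j(G) = 9 - 3*((4 + G) - G) = 9 - 3*4 = 9 - 12 = -3)
(B(11, -11) + j(L(-5)))² = (4 - 3)² = 1² = 1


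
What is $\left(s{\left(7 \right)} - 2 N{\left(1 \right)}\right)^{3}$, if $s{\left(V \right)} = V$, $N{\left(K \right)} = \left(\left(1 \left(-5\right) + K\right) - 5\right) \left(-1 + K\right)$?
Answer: $343$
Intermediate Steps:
$N{\left(K \right)} = \left(-1 + K\right) \left(-10 + K\right)$ ($N{\left(K \right)} = \left(\left(-5 + K\right) - 5\right) \left(-1 + K\right) = \left(-10 + K\right) \left(-1 + K\right) = \left(-1 + K\right) \left(-10 + K\right)$)
$\left(s{\left(7 \right)} - 2 N{\left(1 \right)}\right)^{3} = \left(7 - 2 \left(10 + 1^{2} - 11\right)\right)^{3} = \left(7 - 2 \left(10 + 1 - 11\right)\right)^{3} = \left(7 - 2 \cdot 0\right)^{3} = \left(7 - 0\right)^{3} = \left(7 + 0\right)^{3} = 7^{3} = 343$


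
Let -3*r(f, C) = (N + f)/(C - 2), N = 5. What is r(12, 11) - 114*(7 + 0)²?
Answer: -150839/27 ≈ -5586.6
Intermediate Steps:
r(f, C) = -(5 + f)/(3*(-2 + C)) (r(f, C) = -(5 + f)/(3*(C - 2)) = -(5 + f)/(3*(-2 + C)))
r(12, 11) - 114*(7 + 0)² = (-5 - 1*12)/(3*(-2 + 11)) - 114*(7 + 0)² = (⅓)*(-5 - 12)/9 - 114*7² = (⅓)*(⅑)*(-17) - 114*49 = -17/27 - 5586 = -150839/27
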